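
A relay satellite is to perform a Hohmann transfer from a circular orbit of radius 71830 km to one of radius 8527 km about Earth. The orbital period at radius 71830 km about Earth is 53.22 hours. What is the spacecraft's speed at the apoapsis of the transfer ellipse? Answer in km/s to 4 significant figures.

v = 1.085 km/s

From Kepler's third law T² = 4π²r³/μ at r = 71830 km, T = 53.22 hours = 53.22 × 3600 s = 1.91592×10^5 s: μ = 4π²r³/T² = 3.98587×10^5 km³/s².
Transfer-ellipse semi-major axis a_t = (r₁ + r₂)/2 = (71830 + 8527)/2 = 40178.5 km.
The apoapsis of the transfer ellipse is at r = 71830 km.
From the vis-viva equation, v = √[μ(2/r − 1/a_t)] = 1.085 km/s.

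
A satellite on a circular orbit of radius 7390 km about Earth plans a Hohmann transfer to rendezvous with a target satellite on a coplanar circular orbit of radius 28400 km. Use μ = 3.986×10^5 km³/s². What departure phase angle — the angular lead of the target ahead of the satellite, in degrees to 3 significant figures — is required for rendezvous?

The Hohmann ellipse has a_t = (r₁ + r₂)/2 = 17895 km.
Transfer time t = π√(a_t³/μ) = 11912 s.
The target's mean motion on its circular orbit is ω₂ = √(μ/r₂³) = 1.3191×10^-4 rad/s.
Angle swept by the target during transfer: ω₂·t = 1.5713 rad = 90.03°.
The satellite traverses 180° on the transfer ellipse, so the target must lead by 180° − 90.03° = 90.0°.

φ = 90.0°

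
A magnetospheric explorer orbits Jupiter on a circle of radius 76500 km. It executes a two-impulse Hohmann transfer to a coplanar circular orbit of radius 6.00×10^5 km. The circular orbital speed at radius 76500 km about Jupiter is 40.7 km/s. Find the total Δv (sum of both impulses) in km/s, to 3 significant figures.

Δv = 21.1 km/s

From the circular-orbit relation v² = μ/r at r = 76500 km: μ = v²r = (40.7)² × 76500 = 1.26721×10^8 km³/s².
Semi-major axis of the transfer orbit: a_t = (76500 + 6.000×10^5)/2 = 3.3825×10^5 km.
Circular speed at r₁: v₁ = √(μ/r₁) = √(1.26721×10^8/76500) = 40.70 km/s.
Transfer-orbit speed at r₁ (vis-viva): v_p = √[μ(2/r₁ − 1/a_t)] = 54.21 km/s.
First burn Δv₁ = |v_p − v₁| = 13.51 km/s.
At r₂, v₂ = √(μ/r₂) = 14.5328 km/s.
Transfer-orbit speed at r₂: v_a = √[μ(2/r₂ − 1/a_t)] = 6.91133 km/s.
Second burn Δv₂ = |v₂ − v_a| = 7.621 km/s.
Δv = Δv₁ + Δv₂ = 13.51 + 7.621 = 21.13 km/s.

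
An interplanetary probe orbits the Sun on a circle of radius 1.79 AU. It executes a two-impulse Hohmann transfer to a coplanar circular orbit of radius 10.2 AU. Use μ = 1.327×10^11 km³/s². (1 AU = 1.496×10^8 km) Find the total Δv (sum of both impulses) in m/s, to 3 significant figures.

In km: r₁ = 1.79 × 1.496×10^8 = 2.67784×10^8 km; r₂ = 10.2 × 1.496×10^8 = 1.52592×10^9 km.
Semi-major axis of the transfer orbit: a_t = (2.67784×10^8 + 1.52592×10^9)/2 = 8.96852×10^8 km.
Circular speed at r₁: v₁ = √(μ/r₁) = √(1.327×10^11/2.67784×10^8) = 22.261 km/s.
Transfer-orbit speed at r₁ (vis-viva equation): v_p = √[μ(2/r₁ − 1/a_t)] = 29.037 km/s.
First burn Δv₁ = |v_p − v₁| = 6.776 km/s.
Circular speed at r₂: v₂ = √(μ/r₂) = 9.3254 km/s.
Transfer-orbit speed at r₂: v_a = √[μ(2/r₂ − 1/a_t)] = 5.0957 km/s.
Second burn Δv₂ = |v₂ − v_a| = 4.230 km/s.
Total Δv = Δv₁ + Δv₂ = 11.01 km/s.

Δv = 11000 m/s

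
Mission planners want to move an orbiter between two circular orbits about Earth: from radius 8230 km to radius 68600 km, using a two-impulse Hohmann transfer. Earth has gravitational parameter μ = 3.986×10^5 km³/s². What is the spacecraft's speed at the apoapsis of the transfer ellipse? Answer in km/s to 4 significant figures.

v = 1.116 km/s

Transfer-ellipse semi-major axis a_t = (r₁ + r₂)/2 = (8230 + 68600)/2 = 38415 km.
The apoapsis of the transfer ellipse is at r = 68600 km.
Vis-viva: v = √[μ(2/r − 1/a_t)] = √[3.986×10^5 × (2/68600 − 1/38415)] = 1.116 km/s.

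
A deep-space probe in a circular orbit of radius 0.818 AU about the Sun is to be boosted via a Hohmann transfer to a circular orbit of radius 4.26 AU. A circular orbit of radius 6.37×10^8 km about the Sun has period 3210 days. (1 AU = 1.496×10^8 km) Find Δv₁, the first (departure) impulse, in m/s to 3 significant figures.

From Kepler's third law T² = 4π²r³/μ at r = 6.37×10^8 km, T = 3210 days = 3210 × 86400 s = 2.77344×10^8 s: μ = 4π²r³/T² = 1.32660×10^11 km³/s².
In km: r₁ = 0.818 × 1.496×10^8 = 1.223728×10^8 km; r₂ = 4.26 × 1.496×10^8 = 6.37296×10^8 km.
Transfer-ellipse semi-major axis a_t = (r₁ + r₂)/2 = (1.223728×10^8 + 6.37296×10^8)/2 = 3.798344×10^8 km.
On the circular orbit at r = 1.223728×10^8 km, v_c = √(μ/r) = 32.925 km/s.
Vis-viva on the transfer ellipse at r = 1.223728×10^8 km gives v_t = √[μ(2/r − 1/a_t)] = 42.648 km/s.
Δv₁ = |v_t − v_c| = |42.648 − 32.925| = 9.723 km/s.

Δv₁ = 9720 m/s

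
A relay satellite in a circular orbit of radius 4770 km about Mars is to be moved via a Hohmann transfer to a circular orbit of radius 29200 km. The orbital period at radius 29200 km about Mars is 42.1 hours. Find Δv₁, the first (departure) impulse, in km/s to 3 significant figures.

Δv₁ = 0.932 km/s

From Kepler's third law T² = 4π²r³/μ at r = 29200 km, T = 42.1 hours = 42.1 × 3600 s = 1.5156×10^5 s: μ = 4π²r³/T² = 42789.7 km³/s².
Semi-major axis of the transfer orbit: a_t = (4770 + 29200)/2 = 16985 km.
Circular speed at r = 4770 km: v_c = √(μ/r) = 2.995 km/s.
Vis-viva on the transfer ellipse at r = 4770 km gives v_t = √[μ(2/r − 1/a_t)] = 3.927 km/s.
Δv₁ = |v_t − v_c| = |3.927 − 2.995| = 0.9320 km/s.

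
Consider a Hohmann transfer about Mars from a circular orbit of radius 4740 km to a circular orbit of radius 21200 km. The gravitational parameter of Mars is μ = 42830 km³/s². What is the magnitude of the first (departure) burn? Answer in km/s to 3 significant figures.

The Hohmann ellipse has a_t = (r₁ + r₂)/2 = 12970 km.
On the circular orbit at r = 4740 km, v_c = √(μ/r) = 3.0060 km/s.
Vis-viva on the transfer ellipse at r = 4740 km gives v_t = √[μ(2/r − 1/a_t)] = 3.8431 km/s.
Δv₁ = |v_t − v_c| = |3.8431 − 3.0060| = 0.8371 km/s.

Δv₁ = 0.837 km/s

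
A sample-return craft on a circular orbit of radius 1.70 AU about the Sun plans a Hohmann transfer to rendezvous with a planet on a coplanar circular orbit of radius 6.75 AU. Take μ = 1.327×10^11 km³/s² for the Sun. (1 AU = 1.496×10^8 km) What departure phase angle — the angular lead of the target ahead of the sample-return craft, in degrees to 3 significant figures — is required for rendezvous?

In km: r₁ = 1.70 × 1.496×10^8 = 2.5432×10^8 km; r₂ = 6.75 × 1.496×10^8 = 1.0098×10^9 km.
The Hohmann ellipse has a_t = (r₁ + r₂)/2 = 6.3206×10^8 km.
Transfer time t = π√(a_t³/μ) = 1.3704×10^8 s.
Target angular speed ω₂ = √(μ/r₂³) = 1.1352×10^-8 rad/s.
Angle swept by the target during transfer: ω₂·t = 1.5557 rad = 89.14°.
The sample-return craft traverses 180° on the transfer ellipse, so the target must lead by 180° − 89.14° = 90.9°.

φ = 90.9°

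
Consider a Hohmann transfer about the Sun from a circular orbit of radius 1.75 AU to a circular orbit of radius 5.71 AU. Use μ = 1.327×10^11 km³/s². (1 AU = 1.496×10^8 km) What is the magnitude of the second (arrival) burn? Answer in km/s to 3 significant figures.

Δv₂ = 3.93 km/s

In km: r₁ = 1.75 × 1.496×10^8 = 2.618×10^8 km; r₂ = 5.71 × 1.496×10^8 = 8.54216×10^8 km.
Semi-major axis of the transfer orbit: a_t = (2.618×10^8 + 8.54216×10^8)/2 = 5.58008×10^8 km.
On the circular orbit at r = 8.54216×10^8 km, v_c = √(μ/r) = 12.464 km/s.
Vis-viva on the transfer ellipse at r = 8.54216×10^8 km gives v_t = √[μ(2/r − 1/a_t)] = 8.5372 km/s.
Δv₂ = |v_t − v_c| = |8.5372 − 12.464| = 3.927 km/s.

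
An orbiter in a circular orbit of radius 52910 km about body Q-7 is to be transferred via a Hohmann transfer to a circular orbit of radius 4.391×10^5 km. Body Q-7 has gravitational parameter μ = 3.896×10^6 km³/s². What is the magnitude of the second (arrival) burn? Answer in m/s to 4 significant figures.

Δv₂ = 1597 m/s

The Hohmann ellipse has a_t = (r₁ + r₂)/2 = 2.46005×10^5 km.
Circular speed at r = 4.391×10^5 km: v_c = √(μ/r) = 2.9787 km/s.
Vis-viva on the transfer ellipse at r = 4.391×10^5 km gives v_t = √[μ(2/r − 1/a_t)] = 1.3814 km/s.
Δv₂ = |v_t − v_c| = |1.3814 − 2.9787| = 1.597 km/s.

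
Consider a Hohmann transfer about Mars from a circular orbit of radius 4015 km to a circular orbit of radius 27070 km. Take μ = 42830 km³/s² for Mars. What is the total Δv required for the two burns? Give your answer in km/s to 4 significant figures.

Δv = 1.663 km/s

Transfer-ellipse semi-major axis a_t = (r₁ + r₂)/2 = (4015 + 27070)/2 = 15542.5 km.
At r₁ the circular-orbit speed is v₁ = √(μ/r₁) = 3.2661 km/s.
Transfer-orbit speed at r₁ (vis-viva equation): v_p = √[μ(2/r₁ − 1/a_t)] = 4.3104 km/s.
First burn Δv₁ = |v_p − v₁| = 1.0443 km/s.
At r₂, v₂ = √(μ/r₂) = 1.25785 km/s.
Transfer-orbit speed at r₂: v_a = √[μ(2/r₂ − 1/a_t)] = 0.639311 km/s.
Second burn Δv₂ = |v₂ − v_a| = 0.61854 km/s.
Δv = Δv₁ + Δv₂ = 1.0443 + 0.61854 = 1.663 km/s.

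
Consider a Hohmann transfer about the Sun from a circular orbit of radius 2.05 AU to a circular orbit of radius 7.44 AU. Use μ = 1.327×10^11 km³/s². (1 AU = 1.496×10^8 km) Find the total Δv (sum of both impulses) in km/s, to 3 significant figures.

Δv = 8.99 km/s

In km: r₁ = 2.05 × 1.496×10^8 = 3.0668×10^8 km; r₂ = 7.44 × 1.496×10^8 = 1.113024×10^9 km.
Semi-major axis of the transfer orbit: a_t = (3.0668×10^8 + 1.113024×10^9)/2 = 7.09852×10^8 km.
Circular speed at r₁: v₁ = √(μ/r₁) = √(1.327×10^11/3.0668×10^8) = 20.801 km/s.
On the transfer ellipse at r₁, vis-viva gives v_p = √[μ(2/r₁ − 1/a_t)] = 26.047 km/s.
First burn Δv₁ = |v_p − v₁| = 5.246 km/s.
At r₂, v₂ = √(μ/r₂) = 10.919 km/s.
Transfer-orbit speed at r₂: v_a = √[μ(2/r₂ − 1/a_t)] = 7.1770 km/s.
Second burn Δv₂ = |v₂ − v_a| = 3.742 km/s.
Total Δv = Δv₁ + Δv₂ = 8.988 km/s.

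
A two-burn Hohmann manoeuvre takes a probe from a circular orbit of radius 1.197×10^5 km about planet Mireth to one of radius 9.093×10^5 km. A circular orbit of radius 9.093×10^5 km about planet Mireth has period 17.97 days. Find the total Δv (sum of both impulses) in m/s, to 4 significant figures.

From Kepler's third law T² = 4π²r³/μ at r = 9.093×10^5 km, T = 17.97 days = 17.97 × 86400 s = 1.552608×10^6 s: μ = 4π²r³/T² = 1.23128×10^7 km³/s².
Semi-major axis of the transfer orbit: a_t = (1.197×10^5 + 9.093×10^5)/2 = 5.145×10^5 km.
Circular speed at r₁: v₁ = √(μ/r₁) = √(1.23128×10^7/1.197×10^5) = 10.142 km/s.
Transfer-orbit speed at r₁ (v² = μ(2/r − 1/a)): v_p = √[μ(2/r₁ − 1/a_t)] = 13.483 km/s.
First burn Δv₁ = |v_p − v₁| = 3.341 km/s.
Circular speed at r₂: v₂ = √(μ/r₂) = 3.680 km/s.
Transfer-orbit speed at r₂: v_a = √[μ(2/r₂ − 1/a_t)] = 1.775 km/s.
Second burn Δv₂ = |v₂ − v_a| = 1.905 km/s.
Total Δv = Δv₁ + Δv₂ = 5.246 km/s.

Δv = 5246 m/s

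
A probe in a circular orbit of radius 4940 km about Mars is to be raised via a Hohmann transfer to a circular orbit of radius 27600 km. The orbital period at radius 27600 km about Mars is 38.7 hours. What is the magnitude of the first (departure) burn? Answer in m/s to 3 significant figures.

From Kepler's third law T² = 4π²r³/μ at r = 27600 km, T = 38.7 hours = 38.7 × 3600 s = 1.3932×10^5 s: μ = 4π²r³/T² = 42762.2 km³/s².
The Hohmann ellipse has a_t = (r₁ + r₂)/2 = 16270 km.
Circular speed at r = 4940 km: v_c = √(μ/r) = 2.94216 km/s.
Transfer-orbit speed at the same r (vis-viva, a = a_t): v_t = √[μ(2/r − 1/a_t)] = 3.83202 km/s.
Δv₁ = |v_t − v_c| = |3.83202 − 2.94216| = 0.8899 km/s.

Δv₁ = 890 m/s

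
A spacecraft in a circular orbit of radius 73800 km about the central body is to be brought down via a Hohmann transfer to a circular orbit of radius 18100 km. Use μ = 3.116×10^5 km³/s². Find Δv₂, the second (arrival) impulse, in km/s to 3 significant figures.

Δv₂ = 1.11 km/s

Transfer-ellipse semi-major axis a_t = (r₁ + r₂)/2 = (73800 + 18100)/2 = 45950 km.
Circular speed at r = 18100 km: v_c = √(μ/r) = 4.149 km/s.
Transfer-orbit speed at the same r (vis-viva, a = a_t): v_t = √[μ(2/r − 1/a_t)] = 5.258 km/s.
Δv₂ = |v_t − v_c| = |5.258 − 4.149| = 1.109 km/s.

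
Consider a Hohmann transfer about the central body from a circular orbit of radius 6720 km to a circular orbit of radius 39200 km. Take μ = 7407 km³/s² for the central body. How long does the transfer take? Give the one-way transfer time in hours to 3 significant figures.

t = 35.3 hours

The Hohmann ellipse has a_t = (r₁ + r₂)/2 = 22960 km.
Transfer time t = π√(a_t³/μ) = π√((22960)³ / 7407) = 1.270×10^5 s.
Converting: 1.270×10^5 s ÷ 3600 s/hour = 35.3 hours.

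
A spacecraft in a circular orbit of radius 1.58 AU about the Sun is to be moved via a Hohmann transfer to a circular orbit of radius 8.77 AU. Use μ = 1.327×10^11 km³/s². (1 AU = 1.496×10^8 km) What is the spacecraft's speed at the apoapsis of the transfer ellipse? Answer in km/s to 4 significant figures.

In km: r₁ = 1.58 × 1.496×10^8 = 2.36368×10^8 km; r₂ = 8.77 × 1.496×10^8 = 1.311992×10^9 km.
Transfer-ellipse semi-major axis a_t = (r₁ + r₂)/2 = (2.36368×10^8 + 1.311992×10^9)/2 = 7.7418×10^8 km.
The apoapsis of the transfer ellipse is at r = 1.311992×10^9 km.
From the vis-viva equation, v = √[μ(2/r − 1/a_t)] = 5.557 km/s.

v = 5.557 km/s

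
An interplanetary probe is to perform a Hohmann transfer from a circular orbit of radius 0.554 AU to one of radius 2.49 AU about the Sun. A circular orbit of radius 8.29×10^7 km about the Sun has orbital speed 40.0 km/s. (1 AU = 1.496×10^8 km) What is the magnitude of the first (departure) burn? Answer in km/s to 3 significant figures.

From the circular-orbit relation v² = μ/r at r = 8.29×10^7 km: μ = v²r = (40.0)² × 8.29×10^7 = 1.32640×10^11 km³/s².
In km: r₁ = 0.554 × 1.496×10^8 = 8.28784×10^7 km; r₂ = 2.49 × 1.496×10^8 = 3.72504×10^8 km.
Transfer-ellipse semi-major axis a_t = (r₁ + r₂)/2 = (8.28784×10^7 + 3.72504×10^8)/2 = 2.276912×10^8 km.
Circular speed at r = 8.28784×10^7 km: v_c = √(μ/r) = 40.01 km/s.
Transfer-orbit speed at the same r (vis-viva, a = a_t): v_t = √[μ(2/r − 1/a_t)] = 51.17 km/s.
Δv₁ = |v_t − v_c| = |51.17 − 40.01| = 11.16 km/s.

Δv₁ = 11.2 km/s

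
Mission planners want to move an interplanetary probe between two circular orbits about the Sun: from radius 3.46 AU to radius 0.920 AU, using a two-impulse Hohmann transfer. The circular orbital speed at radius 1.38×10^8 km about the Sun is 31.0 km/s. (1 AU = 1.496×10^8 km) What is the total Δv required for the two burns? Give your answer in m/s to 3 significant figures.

Δv = 13600 m/s

From the circular-orbit relation v² = μ/r at r = 1.38×10^8 km: μ = v²r = (31.0)² × 1.38×10^8 = 1.32618×10^11 km³/s².
In km: r₁ = 3.46 × 1.496×10^8 = 5.17616×10^8 km; r₂ = 0.920 × 1.496×10^8 = 1.37632×10^8 km.
Semi-major axis of the transfer orbit: a_t = (5.17616×10^8 + 1.37632×10^8)/2 = 3.27624×10^8 km.
At r₁ the circular-orbit speed is v₁ = √(μ/r₁) = 16.007 km/s.
On the transfer ellipse at r₁, v² = μ(2/r − 1/a) gives v_a = √[μ(2/r₁ − 1/a_t)] = 10.375 km/s.
First burn Δv₁ = |v_a − v₁| = 5.632 km/s.
At r₂, v₂ = √(μ/r₂) = 31.041 km/s.
Transfer-orbit speed at r₂: v_p = √[μ(2/r₂ − 1/a_t)] = 39.017 km/s.
Second burn Δv₂ = |v₂ − v_p| = 7.976 km/s.
Δv = Δv₁ + Δv₂ = 5.632 + 7.976 = 13.61 km/s.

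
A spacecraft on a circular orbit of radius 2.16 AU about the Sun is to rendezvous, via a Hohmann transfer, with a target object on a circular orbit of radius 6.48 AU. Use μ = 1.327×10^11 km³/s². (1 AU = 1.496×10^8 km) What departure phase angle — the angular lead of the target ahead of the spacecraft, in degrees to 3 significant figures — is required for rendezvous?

In km: r₁ = 2.16 × 1.496×10^8 = 3.23136×10^8 km; r₂ = 6.48 × 1.496×10^8 = 9.69408×10^8 km.
Semi-major axis of the transfer orbit: a_t = (3.23136×10^8 + 9.69408×10^8)/2 = 6.46272×10^8 km.
Transfer time t = π√(a_t³/μ) = 1.417×10^8 s.
Target angular speed ω₂ = √(μ/r₂³) = 1.207×10^-8 rad/s.
Angle swept by the target during transfer: ω₂·t = 1.710 rad = 97.98°.
The spacecraft traverses 180° on the transfer ellipse, so the target must lead by 180° − 97.98° = 82.0°.

φ = 82.0°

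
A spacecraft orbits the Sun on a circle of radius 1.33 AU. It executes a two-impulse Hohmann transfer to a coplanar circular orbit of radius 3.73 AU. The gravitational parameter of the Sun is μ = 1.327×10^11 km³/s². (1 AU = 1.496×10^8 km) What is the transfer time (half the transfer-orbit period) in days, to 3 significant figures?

t = 735 days

In km: r₁ = 1.33 × 1.496×10^8 = 1.98968×10^8 km; r₂ = 3.73 × 1.496×10^8 = 5.58008×10^8 km.
Semi-major axis of the transfer orbit: a_t = (1.98968×10^8 + 5.58008×10^8)/2 = 3.78488×10^8 km.
By Kepler's third law the transfer-orbit period is T = 2π√(a_t³/μ), so t = T/2 = 6.350×10^7 s.
Converting: 6.350×10^7 s ÷ 86400 s/day = 735 days.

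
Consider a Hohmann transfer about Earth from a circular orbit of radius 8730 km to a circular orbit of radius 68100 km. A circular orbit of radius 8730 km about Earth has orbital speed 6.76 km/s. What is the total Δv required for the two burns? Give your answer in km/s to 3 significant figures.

From the circular-orbit relation v² = μ/r at r = 8730 km: μ = v²r = (6.76)² × 8730 = 3.98940×10^5 km³/s².
Semi-major axis of the transfer orbit: a_t = (8730 + 68100)/2 = 38415 km.
Circular speed at r₁: v₁ = √(μ/r₁) = √(3.98940×10^5/8730) = 6.7600 km/s.
Transfer-orbit speed at r₁ (vis-viva equation): v_p = √[μ(2/r₁ − 1/a_t)] = 9.0006 km/s.
First burn Δv₁ = |v_p − v₁| = 2.2406 km/s.
At r₂, v₂ = √(μ/r₂) = 2.42036 km/s.
Transfer-orbit speed at r₂: v_a = √[μ(2/r₂ − 1/a_t)] = 1.15382 km/s.
Second burn Δv₂ = |v₂ − v_a| = 1.2665 km/s.
Total Δv = Δv₁ + Δv₂ = 3.507 km/s.

Δv = 3.51 km/s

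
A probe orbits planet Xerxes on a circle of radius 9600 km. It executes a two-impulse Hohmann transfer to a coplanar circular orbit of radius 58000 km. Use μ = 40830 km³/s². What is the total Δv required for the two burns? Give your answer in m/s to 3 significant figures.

Semi-major axis of the transfer orbit: a_t = (9600 + 58000)/2 = 33800 km.
At r₁ the circular-orbit speed is v₁ = √(μ/r₁) = 2.0623 km/s.
On the transfer ellipse at r₁, vis-viva equation gives v_p = √[μ(2/r₁ − 1/a_t)] = 2.7015 km/s.
First burn Δv₁ = |v_p − v₁| = 0.6392 km/s.
Circular speed at r₂: v₂ = √(μ/r₂) = 0.8390 km/s.
Transfer-orbit speed at r₂: v_a = √[μ(2/r₂ − 1/a_t)] = 0.4471 km/s.
Second burn Δv₂ = |v₂ − v_a| = 0.3919 km/s.
Total Δv = Δv₁ + Δv₂ = 1.031 km/s.

Δv = 1030 m/s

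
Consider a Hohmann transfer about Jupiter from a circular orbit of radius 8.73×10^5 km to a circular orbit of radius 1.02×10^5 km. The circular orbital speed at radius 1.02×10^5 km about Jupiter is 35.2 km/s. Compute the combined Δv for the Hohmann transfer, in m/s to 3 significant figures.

From the circular-orbit relation v² = μ/r at r = 1.02×10^5 km: μ = v²r = (35.2)² × 1.02×10^5 = 1.26382×10^8 km³/s².
Transfer-ellipse semi-major axis a_t = (r₁ + r₂)/2 = (8.730×10^5 + 1.020×10^5)/2 = 4.875×10^5 km.
At r₁ the circular-orbit speed is v₁ = √(μ/r₁) = 12.032 km/s.
Transfer-orbit speed at r₁ (v² = μ(2/r − 1/a)): v_a = √[μ(2/r₁ − 1/a_t)] = 5.5036 km/s.
First burn Δv₁ = |v_a − v₁| = 6.528 km/s.
Circular speed at r₂: v₂ = √(μ/r₂) = 35.20 km/s.
Transfer-orbit speed at r₂: v_p = √[μ(2/r₂ − 1/a_t)] = 47.10 km/s.
Second burn Δv₂ = |v₂ − v_p| = 11.90 km/s.
Δv = Δv₁ + Δv₂ = 6.528 + 11.90 = 18.43 km/s.

Δv = 18400 m/s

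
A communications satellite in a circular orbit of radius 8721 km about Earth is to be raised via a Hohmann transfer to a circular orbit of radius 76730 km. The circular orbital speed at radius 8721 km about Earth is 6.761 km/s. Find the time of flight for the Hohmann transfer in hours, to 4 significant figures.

t = 12.21 hours

From the circular-orbit relation v² = μ/r at r = 8721 km: μ = v²r = (6.761)² × 8721 = 3.98647×10^5 km³/s².
The Hohmann ellipse has a_t = (r₁ + r₂)/2 = 42725.5 km.
By Kepler's third law the transfer-orbit period is T = 2π√(a_t³/μ), so t = T/2 = 43940 s.
Converting: 43940 s ÷ 3600 s/hour = 12.21 hours.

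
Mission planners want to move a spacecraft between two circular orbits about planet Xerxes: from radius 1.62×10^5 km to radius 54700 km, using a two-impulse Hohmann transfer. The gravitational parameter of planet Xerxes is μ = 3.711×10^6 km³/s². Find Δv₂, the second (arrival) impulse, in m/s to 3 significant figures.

Δv₂ = 1830 m/s

The Hohmann ellipse has a_t = (r₁ + r₂)/2 = 1.0835×10^5 km.
Circular speed at r = 54700 km: v_c = √(μ/r) = 8.2367 km/s.
Transfer-orbit speed at the same r (vis-viva, a = a_t): v_t = √[μ(2/r − 1/a_t)] = 10.072 km/s.
Δv₂ = |v_t − v_c| = |10.072 − 8.2367| = 1.835 km/s.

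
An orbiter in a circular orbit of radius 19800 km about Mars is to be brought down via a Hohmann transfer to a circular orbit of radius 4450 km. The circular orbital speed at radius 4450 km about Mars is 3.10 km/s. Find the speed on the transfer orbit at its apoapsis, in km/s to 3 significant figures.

v = 0.890 km/s

From the circular-orbit relation v² = μ/r at r = 4450 km: μ = v²r = (3.10)² × 4450 = 42764.5 km³/s².
Semi-major axis of the transfer orbit: a_t = (19800 + 4450)/2 = 12125 km.
The apoapsis of the transfer ellipse is at r = 19800 km.
Vis-viva: v = √[μ(2/r − 1/a_t)] = √[42764.5 × (2/19800 − 1/12125)] = 0.8903 km/s.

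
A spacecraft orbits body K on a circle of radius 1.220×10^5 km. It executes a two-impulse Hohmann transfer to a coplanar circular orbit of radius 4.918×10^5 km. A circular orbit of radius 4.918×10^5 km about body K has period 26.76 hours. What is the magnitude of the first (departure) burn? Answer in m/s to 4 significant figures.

Δv₁ = 17120 m/s

From Kepler's third law T² = 4π²r³/μ at r = 4.918×10^5 km, T = 26.76 hours = 26.76 × 3600 s = 96336 s: μ = 4π²r³/T² = 5.05997×10^8 km³/s².
Semi-major axis of the transfer orbit: a_t = (1.220×10^5 + 4.918×10^5)/2 = 3.069×10^5 km.
Circular speed at r = 1.220×10^5 km: v_c = √(μ/r) = 64.40 km/s.
Transfer-orbit speed at the same r (vis-viva, a = a_t): v_t = √[μ(2/r − 1/a_t)] = 81.52 km/s.
Δv₁ = |v_t − v_c| = |81.52 − 64.40| = 17.12 km/s.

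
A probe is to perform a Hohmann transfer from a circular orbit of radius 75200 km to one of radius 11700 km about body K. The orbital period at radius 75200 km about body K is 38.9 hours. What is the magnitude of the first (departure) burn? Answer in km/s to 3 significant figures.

From Kepler's third law T² = 4π²r³/μ at r = 75200 km, T = 38.9 hours = 38.9 × 3600 s = 1.4004×10^5 s: μ = 4π²r³/T² = 8.56070×10^5 km³/s².
Semi-major axis of the transfer orbit: a_t = (75200 + 11700)/2 = 43450 km.
On the circular orbit at r = 75200 km, v_c = √(μ/r) = 3.374 km/s.
Vis-viva on the transfer ellipse at r = 75200 km gives v_t = √[μ(2/r − 1/a_t)] = 1.751 km/s.
Δv₁ = |v_t − v_c| = |1.751 − 3.374| = 1.623 km/s.

Δv₁ = 1.62 km/s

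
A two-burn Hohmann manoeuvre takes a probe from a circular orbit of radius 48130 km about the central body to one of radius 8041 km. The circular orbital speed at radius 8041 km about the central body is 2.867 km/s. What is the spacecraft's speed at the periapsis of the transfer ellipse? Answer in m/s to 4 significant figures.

From the circular-orbit relation v² = μ/r at r = 8041 km: μ = v²r = (2.867)² × 8041 = 66094.5 km³/s².
Transfer-ellipse semi-major axis a_t = (r₁ + r₂)/2 = (48130 + 8041)/2 = 28085.5 km.
The periapsis of the transfer ellipse is at r = 8041 km.
Applying v² = μ(2/r − 1/a_t): v = 3.753 km/s.

v = 3753 m/s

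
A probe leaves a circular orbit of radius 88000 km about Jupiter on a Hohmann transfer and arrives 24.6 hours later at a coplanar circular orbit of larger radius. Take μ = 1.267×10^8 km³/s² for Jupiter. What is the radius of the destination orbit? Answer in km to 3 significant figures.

Transfer time t = 24.6 hours = 88560 s, and t = π√(a_t³/μ).
So a_t = (μ t²/π²)^(1/3) = (1.267×10^8 × (88560)² / π²)^(1/3) = 4.6521×10^5 km.
Since a_t = (r₁ + r₂)/2, r₂ = 2a_t − r₁ = 2×4.6521×10^5 − 88000 = 8.4242×10^5 km.

r₂ = 8.42×10^5 km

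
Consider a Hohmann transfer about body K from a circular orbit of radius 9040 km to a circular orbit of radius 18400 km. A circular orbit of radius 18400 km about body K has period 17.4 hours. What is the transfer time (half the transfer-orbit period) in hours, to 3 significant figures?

t = 5.60 hours

From Kepler's third law T² = 4π²r³/μ at r = 18400 km, T = 17.4 hours = 17.4 × 3600 s = 62640 s: μ = 4π²r³/T² = 62677.2 km³/s².
Transfer-ellipse semi-major axis a_t = (r₁ + r₂)/2 = (9040 + 18400)/2 = 13720 km.
Half the transfer-orbit period gives t = π√(a_t³/μ) = 20170 s.
Converting: 20170 s ÷ 3600 s/hour = 5.60 hours.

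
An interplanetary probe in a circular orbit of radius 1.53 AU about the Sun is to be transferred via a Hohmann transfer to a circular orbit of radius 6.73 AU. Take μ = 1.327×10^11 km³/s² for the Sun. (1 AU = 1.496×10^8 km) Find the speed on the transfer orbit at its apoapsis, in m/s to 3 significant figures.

In km: r₁ = 1.53 × 1.496×10^8 = 2.28888×10^8 km; r₂ = 6.73 × 1.496×10^8 = 1.006808×10^9 km.
Transfer-ellipse semi-major axis a_t = (r₁ + r₂)/2 = (2.28888×10^8 + 1.006808×10^9)/2 = 6.17848×10^8 km.
The apoapsis of the transfer ellipse is at r = 1.006808×10^9 km.
From the vis-viva equation, v = √[μ(2/r − 1/a_t)] = 6.988 km/s.

v = 6990 m/s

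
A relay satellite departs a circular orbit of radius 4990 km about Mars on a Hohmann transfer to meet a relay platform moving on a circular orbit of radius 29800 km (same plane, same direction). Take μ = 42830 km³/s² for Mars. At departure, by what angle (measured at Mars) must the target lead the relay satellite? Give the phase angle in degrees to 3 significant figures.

Semi-major axis of the transfer orbit: a_t = (4990 + 29800)/2 = 17395 km.
The half-period of the transfer ellipse is t = π√(a_t³/μ) = 34827 s.
The target's mean motion on its circular orbit is ω₂ = √(μ/r₂³) = 4.0230×10^-5 rad/s.
Angle swept by the target during transfer: ω₂·t = 1.4011 rad = 80.28°.
Arrival is 180° from departure on the ellipse, so φ = 180° − 80.28° = 99.7°.

φ = 99.7°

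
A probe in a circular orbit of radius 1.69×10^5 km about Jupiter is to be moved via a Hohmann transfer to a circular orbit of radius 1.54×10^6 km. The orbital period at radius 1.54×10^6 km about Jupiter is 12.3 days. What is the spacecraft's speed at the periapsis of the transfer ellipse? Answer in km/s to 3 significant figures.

From Kepler's third law T² = 4π²r³/μ at r = 1.54×10^6 km, T = 12.3 days = 12.3 × 86400 s = 1.06272×10^6 s: μ = 4π²r³/T² = 1.27669×10^8 km³/s².
Transfer-ellipse semi-major axis a_t = (r₁ + r₂)/2 = (1.690×10^5 + 1.540×10^6)/2 = 8.545×10^5 km.
At periapsis, r = 1.690×10^5 km.
From the vis-viva equation, v = √[μ(2/r − 1/a_t)] = 36.90 km/s.

v = 36.9 km/s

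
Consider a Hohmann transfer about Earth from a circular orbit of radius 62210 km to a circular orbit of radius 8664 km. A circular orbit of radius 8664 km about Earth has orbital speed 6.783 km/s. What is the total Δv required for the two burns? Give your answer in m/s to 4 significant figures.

Δv = 3484 m/s

From the circular-orbit relation v² = μ/r at r = 8664 km: μ = v²r = (6.783)² × 8664 = 3.98623×10^5 km³/s².
Transfer-ellipse semi-major axis a_t = (r₁ + r₂)/2 = (62210 + 8664)/2 = 35437 km.
Circular speed at r₁: v₁ = √(μ/r₁) = √(3.98623×10^5/62210) = 2.5313 km/s.
Transfer-orbit speed at r₁ (v² = μ(2/r − 1/a)): v_a = √[μ(2/r₁ − 1/a_t)] = 1.2516 km/s.
First burn Δv₁ = |v_a − v₁| = 1.280 km/s.
Circular speed at r₂: v₂ = √(μ/r₂) = 6.783 km/s.
Transfer-orbit speed at r₂: v_p = √[μ(2/r₂ − 1/a_t)] = 8.987 km/s.
Second burn Δv₂ = |v₂ − v_p| = 2.204 km/s.
Δv = Δv₁ + Δv₂ = 1.280 + 2.204 = 3.484 km/s.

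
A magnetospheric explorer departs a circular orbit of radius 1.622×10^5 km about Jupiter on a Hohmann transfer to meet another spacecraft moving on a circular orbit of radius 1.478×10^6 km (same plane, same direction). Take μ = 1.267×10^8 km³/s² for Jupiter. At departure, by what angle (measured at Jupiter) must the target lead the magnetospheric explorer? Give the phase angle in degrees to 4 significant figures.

Transfer-ellipse semi-major axis a_t = (r₁ + r₂)/2 = (1.622×10^5 + 1.478×10^6)/2 = 8.201×10^5 km.
The half-period of the transfer ellipse is t = π√(a_t³/μ) = 2.073×10^5 s.
Target angular speed ω₂ = √(μ/r₂³) = 6.264×10^-6 rad/s.
Angle swept by the target during transfer: ω₂·t = 1.2985 rad = 74.40°.
Arrival is 180° from departure on the ellipse, so φ = 180° − 74.40° = 105.6°.

φ = 105.6°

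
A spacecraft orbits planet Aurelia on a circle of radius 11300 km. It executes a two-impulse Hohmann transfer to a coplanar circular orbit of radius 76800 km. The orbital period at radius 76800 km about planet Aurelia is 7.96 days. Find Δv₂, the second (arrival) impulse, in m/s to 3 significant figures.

Δv₂ = 346 m/s

From Kepler's third law T² = 4π²r³/μ at r = 76800 km, T = 7.96 days = 7.96 × 86400 s = 6.87744×10^5 s: μ = 4π²r³/T² = 37808.5 km³/s².
Semi-major axis of the transfer orbit: a_t = (11300 + 76800)/2 = 44050 km.
Circular speed at r = 76800 km: v_c = √(μ/r) = 0.70164 km/s.
Vis-viva on the transfer ellipse at r = 76800 km gives v_t = √[μ(2/r − 1/a_t)] = 0.35537 km/s.
Δv₂ = |v_t − v_c| = |0.35537 − 0.70164| = 0.3463 km/s.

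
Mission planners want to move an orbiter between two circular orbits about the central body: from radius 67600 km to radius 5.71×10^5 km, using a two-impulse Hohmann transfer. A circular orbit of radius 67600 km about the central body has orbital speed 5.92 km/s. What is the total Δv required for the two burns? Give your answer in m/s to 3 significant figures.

From the circular-orbit relation v² = μ/r at r = 67600 km: μ = v²r = (5.92)² × 67600 = 2.36914×10^6 km³/s².
Semi-major axis of the transfer orbit: a_t = (67600 + 5.710×10^5)/2 = 3.193×10^5 km.
Circular speed at r₁: v₁ = √(μ/r₁) = √(2.36914×10^6/67600) = 5.9200 km/s.
On the transfer ellipse at r₁, vis-viva equation gives v_p = √[μ(2/r₁ − 1/a_t)] = 7.9166 km/s.
First burn Δv₁ = |v_p − v₁| = 1.9966 km/s.
At r₂, v₂ = √(μ/r₂) = 2.0369 km/s.
Transfer-orbit speed at r₂: v_a = √[μ(2/r₂ − 1/a_t)] = 0.93724 km/s.
Second burn Δv₂ = |v₂ − v_a| = 1.0997 km/s.
Total Δv = Δv₁ + Δv₂ = 3.096 km/s.

Δv = 3100 m/s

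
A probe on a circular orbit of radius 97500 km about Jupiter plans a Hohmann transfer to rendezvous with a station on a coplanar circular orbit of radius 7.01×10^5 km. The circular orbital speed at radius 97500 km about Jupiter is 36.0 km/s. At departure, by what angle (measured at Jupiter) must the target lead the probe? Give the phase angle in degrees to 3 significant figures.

φ = 103°

From the circular-orbit relation v² = μ/r at r = 97500 km: μ = v²r = (36.0)² × 97500 = 1.26360×10^8 km³/s².
Transfer-ellipse semi-major axis a_t = (r₁ + r₂)/2 = (97500 + 7.010×10^5)/2 = 3.9925×10^5 km.
The half-period of the transfer ellipse is t = π√(a_t³/μ) = 70503.8 s.
The target's mean motion on its circular orbit is ω₂ = √(μ/r₂³) = 1.91526×10^-5 rad/s.
Angle swept by the target during transfer: ω₂·t = 1.3503 rad = 77.37°.
The probe traverses 180° on the transfer ellipse, so the target must lead by 180° − 77.37° = 103°.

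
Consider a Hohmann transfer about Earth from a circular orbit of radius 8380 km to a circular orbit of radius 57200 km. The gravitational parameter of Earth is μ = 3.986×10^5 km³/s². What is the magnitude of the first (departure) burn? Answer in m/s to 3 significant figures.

The Hohmann ellipse has a_t = (r₁ + r₂)/2 = 32790 km.
Circular speed at r = 8380 km: v_c = √(μ/r) = 6.897 km/s.
Transfer-orbit speed at the same r (vis-viva, a = a_t): v_t = √[μ(2/r − 1/a_t)] = 9.109 km/s.
Δv₁ = |v_t − v_c| = |9.109 − 6.897| = 2.212 km/s.

Δv₁ = 2210 m/s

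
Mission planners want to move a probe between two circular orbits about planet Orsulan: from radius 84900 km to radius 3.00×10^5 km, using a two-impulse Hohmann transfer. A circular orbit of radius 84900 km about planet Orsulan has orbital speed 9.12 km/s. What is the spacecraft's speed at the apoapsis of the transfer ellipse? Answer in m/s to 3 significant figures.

From the circular-orbit relation v² = μ/r at r = 84900 km: μ = v²r = (9.12)² × 84900 = 7.06151×10^6 km³/s².
The Hohmann ellipse has a_t = (r₁ + r₂)/2 = 1.9245×10^5 km.
The apoapsis of the transfer ellipse is at r = 3.000×10^5 km.
From the vis-viva equation, v = √[μ(2/r − 1/a_t)] = 3.222 km/s.

v = 3220 m/s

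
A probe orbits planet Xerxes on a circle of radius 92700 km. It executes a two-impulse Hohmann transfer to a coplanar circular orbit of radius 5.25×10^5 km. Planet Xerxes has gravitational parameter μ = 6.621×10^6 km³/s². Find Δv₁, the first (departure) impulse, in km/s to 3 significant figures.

Δv₁ = 2.57 km/s

Transfer-ellipse semi-major axis a_t = (r₁ + r₂)/2 = (92700 + 5.250×10^5)/2 = 3.0885×10^5 km.
On the circular orbit at r = 92700 km, v_c = √(μ/r) = 8.45127 km/s.
Transfer-orbit speed at the same r (vis-viva, a = a_t): v_t = √[μ(2/r − 1/a_t)] = 11.0186 km/s.
Δv₁ = |v_t − v_c| = |11.0186 − 8.45127| = 2.567 km/s.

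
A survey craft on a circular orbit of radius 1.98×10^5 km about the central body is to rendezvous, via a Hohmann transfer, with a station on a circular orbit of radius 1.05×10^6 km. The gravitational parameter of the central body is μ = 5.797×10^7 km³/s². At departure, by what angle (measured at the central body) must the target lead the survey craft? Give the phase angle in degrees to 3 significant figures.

φ = 97.5°

Semi-major axis of the transfer orbit: a_t = (1.980×10^5 + 1.050×10^6)/2 = 6.240×10^5 km.
The half-period of the transfer ellipse is t = π√(a_t³/μ) = 2.03388×10^5 s.
The target's mean motion on its circular orbit is ω₂ = √(μ/r₂³) = 7.07649×10^-6 rad/s.
Angle swept by the target during transfer: ω₂·t = 1.43927 rad = 82.46°.
The survey craft traverses 180° on the transfer ellipse, so the target must lead by 180° − 82.46° = 97.5°.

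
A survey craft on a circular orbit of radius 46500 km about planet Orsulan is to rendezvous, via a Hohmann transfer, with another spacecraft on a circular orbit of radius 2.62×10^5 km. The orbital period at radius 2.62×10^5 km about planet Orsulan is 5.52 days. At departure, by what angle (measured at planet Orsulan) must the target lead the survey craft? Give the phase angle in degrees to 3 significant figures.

φ = 98.7°

From Kepler's third law T² = 4π²r³/μ at r = 2.62×10^5 km, T = 5.52 days = 5.52 × 86400 s = 4.76928×10^5 s: μ = 4π²r³/T² = 3.12146×10^6 km³/s².
Transfer-ellipse semi-major axis a_t = (r₁ + r₂)/2 = (46500 + 2.620×10^5)/2 = 1.5425×10^5 km.
Transfer time t = π√(a_t³/μ) = 1.07723×10^5 s.
The target's mean motion on its circular orbit is ω₂ = √(μ/r₂³) = 1.31743×10^-5 rad/s.
Angle swept by the target during transfer: ω₂·t = 1.4192 rad = 81.31°.
Arrival is 180° from departure on the ellipse, so φ = 180° − 81.31° = 98.7°.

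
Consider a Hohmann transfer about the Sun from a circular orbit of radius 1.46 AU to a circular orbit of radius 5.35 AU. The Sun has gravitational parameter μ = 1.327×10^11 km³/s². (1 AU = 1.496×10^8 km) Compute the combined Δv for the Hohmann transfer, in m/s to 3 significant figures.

In km: r₁ = 1.46 × 1.496×10^8 = 2.18416×10^8 km; r₂ = 5.35 × 1.496×10^8 = 8.0036×10^8 km.
Transfer-ellipse semi-major axis a_t = (r₁ + r₂)/2 = (2.18416×10^8 + 8.0036×10^8)/2 = 5.09388×10^8 km.
Circular speed at r₁: v₁ = √(μ/r₁) = √(1.327×10^11/2.18416×10^8) = 24.649 km/s.
On the transfer ellipse at r₁, vis-viva gives v_p = √[μ(2/r₁ − 1/a_t)] = 30.897 km/s.
First burn Δv₁ = |v_p − v₁| = 6.248 km/s.
Circular speed at r₂: v₂ = √(μ/r₂) = 12.8764 km/s.
Transfer-orbit speed at r₂: v_a = √[μ(2/r₂ − 1/a_t)] = 8.43161 km/s.
Second burn Δv₂ = |v₂ − v_a| = 4.445 km/s.
Total Δv = Δv₁ + Δv₂ = 10.69 km/s.

Δv = 10700 m/s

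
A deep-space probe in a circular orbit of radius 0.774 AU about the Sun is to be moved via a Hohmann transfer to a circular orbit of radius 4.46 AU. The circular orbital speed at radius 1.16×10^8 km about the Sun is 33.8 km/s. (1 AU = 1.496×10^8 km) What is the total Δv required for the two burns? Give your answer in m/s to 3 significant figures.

From the circular-orbit relation v² = μ/r at r = 1.16×10^8 km: μ = v²r = (33.8)² × 1.16×10^8 = 1.32523×10^11 km³/s².
In km: r₁ = 0.774 × 1.496×10^8 = 1.157904×10^8 km; r₂ = 4.46 × 1.496×10^8 = 6.67216×10^8 km.
Transfer-ellipse semi-major axis a_t = (r₁ + r₂)/2 = (1.157904×10^8 + 6.67216×10^8)/2 = 3.915032×10^8 km.
Circular speed at r₁: v₁ = √(μ/r₁) = √(1.32523×10^11/1.157904×10^8) = 33.83 km/s.
Transfer-orbit speed at r₁ (vis-viva equation): v_p = √[μ(2/r₁ − 1/a_t)] = 44.16 km/s.
First burn Δv₁ = |v_p − v₁| = 10.33 km/s.
Circular speed at r₂: v₂ = √(μ/r₂) = 14.0933 km/s.
Transfer-orbit speed at r₂: v_a = √[μ(2/r₂ − 1/a_t)] = 7.66445 km/s.
Second burn Δv₂ = |v₂ − v_a| = 6.429 km/s.
Total Δv = Δv₁ + Δv₂ = 16.76 km/s.

Δv = 16800 m/s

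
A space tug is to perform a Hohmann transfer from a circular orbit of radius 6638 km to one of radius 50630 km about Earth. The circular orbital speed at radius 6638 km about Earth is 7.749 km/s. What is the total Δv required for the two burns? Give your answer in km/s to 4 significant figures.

From the circular-orbit relation v² = μ/r at r = 6638 km: μ = v²r = (7.749)² × 6638 = 3.98592×10^5 km³/s².
The Hohmann ellipse has a_t = (r₁ + r₂)/2 = 28634 km.
Circular speed at r₁: v₁ = √(μ/r₁) = √(3.98592×10^5/6638) = 7.7490 km/s.
Transfer-orbit speed at r₁ (vis-viva): v_p = √[μ(2/r₁ − 1/a_t)] = 10.304 km/s.
First burn Δv₁ = |v_p − v₁| = 2.555 km/s.
Circular speed at r₂: v₂ = √(μ/r₂) = 2.806 km/s.
Transfer-orbit speed at r₂: v_a = √[μ(2/r₂ − 1/a_t)] = 1.351 km/s.
Second burn Δv₂ = |v₂ − v_a| = 1.455 km/s.
Total Δv = Δv₁ + Δv₂ = 4.010 km/s.

Δv = 4.010 km/s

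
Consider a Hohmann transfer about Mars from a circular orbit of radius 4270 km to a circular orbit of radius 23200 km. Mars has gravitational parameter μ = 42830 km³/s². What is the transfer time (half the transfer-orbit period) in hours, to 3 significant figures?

t = 6.79 hours

The Hohmann ellipse has a_t = (r₁ + r₂)/2 = 13735 km.
By Kepler's third law the transfer-orbit period is T = 2π√(a_t³/μ), so t = T/2 = 24440 s.
Converting: 24440 s ÷ 3600 s/hour = 6.79 hours.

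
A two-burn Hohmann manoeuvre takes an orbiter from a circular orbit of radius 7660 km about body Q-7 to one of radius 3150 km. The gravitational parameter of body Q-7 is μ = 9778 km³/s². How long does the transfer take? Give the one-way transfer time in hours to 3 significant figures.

Transfer-ellipse semi-major axis a_t = (r₁ + r₂)/2 = (7660 + 3150)/2 = 5405 km.
Half the transfer-orbit period gives t = π√(a_t³/μ) = 12620 s.
Converting: 12620 s ÷ 3600 s/hour = 3.51 hours.

t = 3.51 hours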